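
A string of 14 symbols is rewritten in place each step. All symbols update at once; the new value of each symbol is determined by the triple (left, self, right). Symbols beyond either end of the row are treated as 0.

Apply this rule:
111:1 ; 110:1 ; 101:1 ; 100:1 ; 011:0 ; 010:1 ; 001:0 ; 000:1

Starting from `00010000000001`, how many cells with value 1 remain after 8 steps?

9

11011111111101
01101111111111
00110111111111
10011011111111
11001101111111
01100110111111
00110011011111
10011001101111
count of 1: 9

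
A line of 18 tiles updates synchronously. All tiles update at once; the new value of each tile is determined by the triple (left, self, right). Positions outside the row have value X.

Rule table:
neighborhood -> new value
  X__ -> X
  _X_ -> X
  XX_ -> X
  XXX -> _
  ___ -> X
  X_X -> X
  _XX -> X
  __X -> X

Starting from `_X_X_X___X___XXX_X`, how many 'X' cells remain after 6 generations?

3

XXXXXXXXXXXXXX_XXX
_____________XXX__
XXXXXXXXXXXXXX_XXX  (repeats generation 1; period 2)
generation 6: _____________XXX__
count of X: 3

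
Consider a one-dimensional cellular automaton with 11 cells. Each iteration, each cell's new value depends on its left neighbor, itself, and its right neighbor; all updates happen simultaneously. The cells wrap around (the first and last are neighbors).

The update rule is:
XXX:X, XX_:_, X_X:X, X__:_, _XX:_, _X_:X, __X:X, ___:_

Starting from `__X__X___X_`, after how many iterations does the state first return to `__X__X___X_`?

iteration 1: _XX_XX__XX_
iteration 2: X__X___X___
iteration 3: X_XX__XX__X
iteration 4: _X___X___X_
iteration 5: XX__XX__XX_
iteration 6: ___X___X__X
iteration 7: __XX__XX_XX
iteration 8: _X___X__X__
iteration 9: XX__XX_XX__
iteration 10: ___X__X___X
iteration 11: __XX_XX__XX
iteration 12: _X__X___X__
iteration 13: XX_XX__XX__
iteration 14: __X___X___X
iteration 15: _XX__XX__XX
iteration 16: X___X___X__
iteration 17: X__XX__XX_X
iteration 18: __X___X__X_
iteration 19: _XX__XX_XX_
iteration 20: X___X__X___
iteration 21: X__XX_XX__X
iteration 22: __X__X___X_

22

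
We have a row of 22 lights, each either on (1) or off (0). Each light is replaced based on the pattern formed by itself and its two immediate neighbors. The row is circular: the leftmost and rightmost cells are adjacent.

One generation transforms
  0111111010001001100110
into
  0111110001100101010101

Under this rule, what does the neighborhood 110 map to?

At position 6 the neighborhood is 110; the next row has 0 there.

0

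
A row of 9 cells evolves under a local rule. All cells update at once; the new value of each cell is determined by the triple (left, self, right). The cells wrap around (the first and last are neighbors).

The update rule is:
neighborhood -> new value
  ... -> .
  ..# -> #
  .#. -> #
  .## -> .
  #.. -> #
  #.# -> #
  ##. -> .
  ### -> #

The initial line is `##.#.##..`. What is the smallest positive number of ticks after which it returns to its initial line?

2

tick 1: ..###..##
tick 2: ##.#.##..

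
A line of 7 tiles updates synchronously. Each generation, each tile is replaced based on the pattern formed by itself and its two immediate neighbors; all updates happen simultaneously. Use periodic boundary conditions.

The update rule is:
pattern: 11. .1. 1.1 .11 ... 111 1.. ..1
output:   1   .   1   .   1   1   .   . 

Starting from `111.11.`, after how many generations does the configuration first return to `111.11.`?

7

.111.11
1.111.1
11.111.
.11.111
1.11.11
11.11.1
111.11.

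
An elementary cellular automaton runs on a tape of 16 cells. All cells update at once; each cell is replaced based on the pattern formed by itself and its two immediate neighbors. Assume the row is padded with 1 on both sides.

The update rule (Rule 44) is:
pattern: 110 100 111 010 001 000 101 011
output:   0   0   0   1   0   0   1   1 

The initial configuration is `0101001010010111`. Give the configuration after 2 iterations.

0000001000010000

1111001110011100
0000001000010000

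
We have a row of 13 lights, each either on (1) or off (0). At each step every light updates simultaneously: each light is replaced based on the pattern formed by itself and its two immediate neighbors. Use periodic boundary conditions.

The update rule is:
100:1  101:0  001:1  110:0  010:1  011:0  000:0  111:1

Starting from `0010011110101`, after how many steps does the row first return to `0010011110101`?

1111101100101
1111000011100
0110100101011
0000111101000
0001011001100
0011000110010
0100101001111
0111101110110
1011000100001
0000101110010
0001100101111
1010011100110
1011101011000
1001001000101
0111111101100
1011111000010
1001110100110
1110100111000
0100111010101
0111010010101
0010011110101

21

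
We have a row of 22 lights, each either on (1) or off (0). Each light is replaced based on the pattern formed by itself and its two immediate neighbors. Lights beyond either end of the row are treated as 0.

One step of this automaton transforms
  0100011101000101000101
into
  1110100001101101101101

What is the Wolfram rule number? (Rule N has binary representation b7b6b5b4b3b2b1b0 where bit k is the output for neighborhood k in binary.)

position 6: 111 → 0  (bit 7 = 0)
position 7: 110 → 0  (bit 6 = 0)
position 8: 101 → 0  (bit 5 = 0)
position 2: 100 → 1  (bit 4 = 1)
position 5: 011 → 0  (bit 3 = 0)
position 1: 010 → 1  (bit 2 = 1)
position 0: 001 → 1  (bit 1 = 1)
position 3: 000 → 0  (bit 0 = 0)
bits b7..b0 = 00010110 = 22

22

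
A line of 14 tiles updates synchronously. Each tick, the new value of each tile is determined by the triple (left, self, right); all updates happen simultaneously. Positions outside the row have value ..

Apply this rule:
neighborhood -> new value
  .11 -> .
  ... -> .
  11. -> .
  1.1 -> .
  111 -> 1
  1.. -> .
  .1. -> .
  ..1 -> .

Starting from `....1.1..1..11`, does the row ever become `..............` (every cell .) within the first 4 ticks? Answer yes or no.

..............
all cells are . at tick 1

yes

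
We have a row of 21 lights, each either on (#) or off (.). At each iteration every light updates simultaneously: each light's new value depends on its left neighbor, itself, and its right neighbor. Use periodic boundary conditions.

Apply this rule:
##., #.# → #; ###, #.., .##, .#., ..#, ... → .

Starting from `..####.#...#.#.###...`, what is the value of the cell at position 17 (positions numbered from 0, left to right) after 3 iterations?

.

.....##.....#.#..#...
......#......#.......
.....................
position 17 holds .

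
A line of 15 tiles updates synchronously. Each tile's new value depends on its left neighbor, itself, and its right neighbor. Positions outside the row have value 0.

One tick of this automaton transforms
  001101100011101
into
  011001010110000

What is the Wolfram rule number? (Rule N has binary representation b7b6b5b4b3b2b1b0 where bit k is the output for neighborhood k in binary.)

26

position 11: 111 → 0  (bit 7 = 0)
position 3: 110 → 0  (bit 6 = 0)
position 4: 101 → 0  (bit 5 = 0)
position 7: 100 → 1  (bit 4 = 1)
position 2: 011 → 1  (bit 3 = 1)
position 14: 010 → 0  (bit 2 = 0)
position 1: 001 → 1  (bit 1 = 1)
position 0: 000 → 0  (bit 0 = 0)
bits b7..b0 = 00011010 = 26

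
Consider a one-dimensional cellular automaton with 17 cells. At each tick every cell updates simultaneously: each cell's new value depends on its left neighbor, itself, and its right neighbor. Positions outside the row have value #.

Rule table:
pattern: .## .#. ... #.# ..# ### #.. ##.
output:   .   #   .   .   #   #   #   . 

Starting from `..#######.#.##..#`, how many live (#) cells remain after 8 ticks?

tick 1: ##.#####..#...##.
tick 2: #...###.####.#...
tick 3: .#.#.#...##..##.#
tick 4: .#.#.##.#..##....
tick 5: .#.#....###..#..#
tick 6: .#.##..#.#.#####.
tick 7: .#...###.#..###..
tick 8: .##.#.#..###.#.##
count of #: 10

10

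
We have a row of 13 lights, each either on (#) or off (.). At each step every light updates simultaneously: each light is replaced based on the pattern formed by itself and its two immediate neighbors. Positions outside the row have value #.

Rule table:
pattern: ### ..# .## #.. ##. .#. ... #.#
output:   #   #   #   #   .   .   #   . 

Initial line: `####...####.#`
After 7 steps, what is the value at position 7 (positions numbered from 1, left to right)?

###.######..#
##..#####.###
#.######..###
..#####.#####
######..#####
#####.#######
####..#######
position 7 holds #

#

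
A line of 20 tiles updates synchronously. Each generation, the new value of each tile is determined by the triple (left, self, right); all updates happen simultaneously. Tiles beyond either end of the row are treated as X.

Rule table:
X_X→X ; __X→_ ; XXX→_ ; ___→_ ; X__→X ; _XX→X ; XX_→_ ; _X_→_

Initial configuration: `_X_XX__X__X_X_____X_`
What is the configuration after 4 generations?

X_XX_X__X__X_X_____X
_XX_X_X__X__X_X____X
XX_X_X_X__X__X_X___X
__X_X_X_X__X__X_X__X

__X_X_X_X__X__X_X__X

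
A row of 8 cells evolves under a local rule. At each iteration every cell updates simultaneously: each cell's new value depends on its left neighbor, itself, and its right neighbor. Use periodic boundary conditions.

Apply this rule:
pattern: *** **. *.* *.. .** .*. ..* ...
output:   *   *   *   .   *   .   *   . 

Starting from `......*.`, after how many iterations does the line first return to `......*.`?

.....*..
....*...
...*....
..*.....
.*......
*.......
.......*
......*.

8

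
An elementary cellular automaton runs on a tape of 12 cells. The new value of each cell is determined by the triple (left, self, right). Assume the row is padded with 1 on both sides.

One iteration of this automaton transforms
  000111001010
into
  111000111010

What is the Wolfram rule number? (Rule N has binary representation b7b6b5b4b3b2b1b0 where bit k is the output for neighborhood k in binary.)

23

position 4: 111 → 0  (bit 7 = 0)
position 5: 110 → 0  (bit 6 = 0)
position 9: 101 → 0  (bit 5 = 0)
position 0: 100 → 1  (bit 4 = 1)
position 3: 011 → 0  (bit 3 = 0)
position 8: 010 → 1  (bit 2 = 1)
position 2: 001 → 1  (bit 1 = 1)
position 1: 000 → 1  (bit 0 = 1)
bits b7..b0 = 00010111 = 23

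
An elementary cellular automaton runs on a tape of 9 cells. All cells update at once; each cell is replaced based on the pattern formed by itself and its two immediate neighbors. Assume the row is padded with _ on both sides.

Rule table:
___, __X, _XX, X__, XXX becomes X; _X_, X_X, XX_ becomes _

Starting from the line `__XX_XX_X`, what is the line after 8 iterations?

XXX_XXX_X

XXX__X___
XX_XX_XXX
X__X__XX_
_XX_XXX_X
XX__XX___
X_XXX_XXX
__XX__XX_
XXX_XXX_X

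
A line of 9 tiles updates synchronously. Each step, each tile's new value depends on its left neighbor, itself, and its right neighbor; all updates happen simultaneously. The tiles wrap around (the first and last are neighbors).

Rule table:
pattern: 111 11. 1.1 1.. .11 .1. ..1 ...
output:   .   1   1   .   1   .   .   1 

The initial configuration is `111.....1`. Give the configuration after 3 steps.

step 1: ..1.111.1
step 2: ...11.11.
step 3: 11.11111.

11.11111.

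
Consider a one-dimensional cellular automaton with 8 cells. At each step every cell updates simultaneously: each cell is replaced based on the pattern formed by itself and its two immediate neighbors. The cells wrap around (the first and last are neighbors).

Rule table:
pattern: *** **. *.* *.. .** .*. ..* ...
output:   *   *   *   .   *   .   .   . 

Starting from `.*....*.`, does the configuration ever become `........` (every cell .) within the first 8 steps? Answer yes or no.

........
all cells are . at step 1

yes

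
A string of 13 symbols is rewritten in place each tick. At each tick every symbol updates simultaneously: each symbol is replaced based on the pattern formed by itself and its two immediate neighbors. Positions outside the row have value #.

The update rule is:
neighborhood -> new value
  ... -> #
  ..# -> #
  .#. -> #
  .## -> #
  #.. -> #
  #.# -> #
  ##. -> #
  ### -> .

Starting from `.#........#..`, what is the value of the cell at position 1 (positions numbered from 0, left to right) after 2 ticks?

tick 1: #############
tick 2: .............
position 1 holds .

.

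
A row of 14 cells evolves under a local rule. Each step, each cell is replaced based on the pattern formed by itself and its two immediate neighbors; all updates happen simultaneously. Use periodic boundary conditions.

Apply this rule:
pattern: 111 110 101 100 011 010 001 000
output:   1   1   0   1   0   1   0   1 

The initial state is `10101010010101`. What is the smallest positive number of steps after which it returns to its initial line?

14

10101011010100
10101001010110
10101101010010
10100101011010
10110101001010
10010101101010
11010100101010
01010110101010
01010010101011
01011010101001
01001010101101
01101010100101
00101010110101
10101010010101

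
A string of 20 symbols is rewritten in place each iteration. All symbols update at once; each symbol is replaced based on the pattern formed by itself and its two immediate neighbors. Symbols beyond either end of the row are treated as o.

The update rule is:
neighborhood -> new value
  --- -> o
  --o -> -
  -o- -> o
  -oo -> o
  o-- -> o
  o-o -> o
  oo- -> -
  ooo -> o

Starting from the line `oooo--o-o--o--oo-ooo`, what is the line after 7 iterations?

oooo-oo-oooooooooooo

ooo-o-oooo-oo-o-oooo
oo-oooooo-oo-ooooooo
o-oooooo-oo-oooooooo
-oooooo-oo-ooooooooo
oooooo-oo-oooooooooo
ooooo-oo-ooooooooooo
oooo-oo-oooooooooooo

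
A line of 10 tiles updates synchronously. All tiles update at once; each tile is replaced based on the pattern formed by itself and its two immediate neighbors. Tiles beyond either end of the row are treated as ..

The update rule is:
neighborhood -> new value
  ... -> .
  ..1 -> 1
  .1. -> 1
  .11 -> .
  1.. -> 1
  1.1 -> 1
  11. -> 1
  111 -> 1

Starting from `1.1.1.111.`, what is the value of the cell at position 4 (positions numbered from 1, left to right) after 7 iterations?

1

111111.111
.111111.11
1.111111.1
11.1111111
.11.111111
1.11.11111
11.11.1111
position 4 holds 1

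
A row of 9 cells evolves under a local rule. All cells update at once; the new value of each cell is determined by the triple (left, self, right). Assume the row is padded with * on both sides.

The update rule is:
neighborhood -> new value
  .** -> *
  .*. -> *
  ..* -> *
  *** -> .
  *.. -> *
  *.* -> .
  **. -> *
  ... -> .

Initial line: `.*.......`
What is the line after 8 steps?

.*.**.**.

.**.....*
.***...**
.*.**.**.
.*.**.**.  (fixed point — unchanged through step 8)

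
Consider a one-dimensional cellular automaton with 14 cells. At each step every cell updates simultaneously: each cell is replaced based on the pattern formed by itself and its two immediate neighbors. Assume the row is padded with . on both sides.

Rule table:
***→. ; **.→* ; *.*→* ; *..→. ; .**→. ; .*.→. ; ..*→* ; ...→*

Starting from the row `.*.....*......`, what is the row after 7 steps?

*.*.*.*..*..*.

step 1: *..****..*****
step 2: ..*...*.*....*
step 3: **..**.*..***.
step 4: .*.*.**..*..*.
step 5: *.*.*.*.*..*..
step 6: .*.*.*.*..*..*
step 7: *.*.*.*..*..*.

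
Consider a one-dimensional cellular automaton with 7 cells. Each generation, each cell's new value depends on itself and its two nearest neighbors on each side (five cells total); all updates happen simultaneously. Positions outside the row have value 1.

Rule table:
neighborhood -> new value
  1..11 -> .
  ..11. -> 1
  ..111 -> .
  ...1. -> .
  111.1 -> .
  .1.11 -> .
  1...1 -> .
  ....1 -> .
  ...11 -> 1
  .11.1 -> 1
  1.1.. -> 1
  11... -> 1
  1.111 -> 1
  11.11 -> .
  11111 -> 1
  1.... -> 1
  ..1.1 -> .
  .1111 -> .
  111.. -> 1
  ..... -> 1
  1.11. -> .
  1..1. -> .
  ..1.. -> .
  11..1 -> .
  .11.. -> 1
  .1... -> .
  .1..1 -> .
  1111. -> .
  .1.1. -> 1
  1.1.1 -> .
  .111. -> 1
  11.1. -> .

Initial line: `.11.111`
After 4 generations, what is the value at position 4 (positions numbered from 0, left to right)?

1

generation 1: ..1.1.1
generation 2: ...1..1
generation 3: 1......
generation 4: 11111.1
position 4 holds 1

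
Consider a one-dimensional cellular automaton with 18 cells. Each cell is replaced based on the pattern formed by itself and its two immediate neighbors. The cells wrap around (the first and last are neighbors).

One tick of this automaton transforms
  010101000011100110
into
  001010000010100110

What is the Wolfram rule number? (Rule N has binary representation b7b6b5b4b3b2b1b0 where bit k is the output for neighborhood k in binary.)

104

position 11: 111 → 0  (bit 7 = 0)
position 12: 110 → 1  (bit 6 = 1)
position 2: 101 → 1  (bit 5 = 1)
position 6: 100 → 0  (bit 4 = 0)
position 10: 011 → 1  (bit 3 = 1)
position 1: 010 → 0  (bit 2 = 0)
position 0: 001 → 0  (bit 1 = 0)
position 7: 000 → 0  (bit 0 = 0)
bits b7..b0 = 01101000 = 104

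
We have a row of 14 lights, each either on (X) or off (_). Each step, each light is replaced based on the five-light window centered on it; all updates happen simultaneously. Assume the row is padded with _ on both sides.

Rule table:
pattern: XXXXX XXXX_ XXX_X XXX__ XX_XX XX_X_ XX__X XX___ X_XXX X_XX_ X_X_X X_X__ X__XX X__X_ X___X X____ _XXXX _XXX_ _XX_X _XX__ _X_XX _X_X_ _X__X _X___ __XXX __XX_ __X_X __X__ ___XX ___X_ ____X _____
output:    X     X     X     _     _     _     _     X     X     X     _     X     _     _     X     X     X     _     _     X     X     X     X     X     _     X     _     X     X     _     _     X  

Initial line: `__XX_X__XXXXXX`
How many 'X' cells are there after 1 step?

step 1: _XX__XX__XXXX_
count of X: 8

8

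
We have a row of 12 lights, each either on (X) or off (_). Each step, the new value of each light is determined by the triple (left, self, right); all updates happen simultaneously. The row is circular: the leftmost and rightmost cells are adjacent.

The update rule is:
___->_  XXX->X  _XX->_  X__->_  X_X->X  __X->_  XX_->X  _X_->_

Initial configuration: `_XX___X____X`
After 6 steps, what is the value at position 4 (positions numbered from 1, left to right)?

_

step 1: X_X_________
step 2: _X__________
step 3: ____________
step 4: ____________  (fixed point — unchanged through step 6)
position 4 holds _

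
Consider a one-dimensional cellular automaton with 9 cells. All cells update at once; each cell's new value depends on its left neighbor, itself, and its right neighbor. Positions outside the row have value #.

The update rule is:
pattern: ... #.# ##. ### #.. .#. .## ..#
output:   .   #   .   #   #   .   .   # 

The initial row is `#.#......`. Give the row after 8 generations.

#.#.#..#.

generation 1: .#.#....#
generation 2: #.#.#..#.
generation 3: .#.#.##.#
generation 4: #.#.#..#.  (repeats generation 2; period 2)
generation 8: #.#.#..#.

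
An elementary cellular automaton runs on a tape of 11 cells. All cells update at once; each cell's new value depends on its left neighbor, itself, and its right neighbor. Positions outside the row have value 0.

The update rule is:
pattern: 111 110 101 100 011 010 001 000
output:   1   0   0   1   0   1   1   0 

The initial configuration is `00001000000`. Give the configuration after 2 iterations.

00101010000

00011100000
00101010000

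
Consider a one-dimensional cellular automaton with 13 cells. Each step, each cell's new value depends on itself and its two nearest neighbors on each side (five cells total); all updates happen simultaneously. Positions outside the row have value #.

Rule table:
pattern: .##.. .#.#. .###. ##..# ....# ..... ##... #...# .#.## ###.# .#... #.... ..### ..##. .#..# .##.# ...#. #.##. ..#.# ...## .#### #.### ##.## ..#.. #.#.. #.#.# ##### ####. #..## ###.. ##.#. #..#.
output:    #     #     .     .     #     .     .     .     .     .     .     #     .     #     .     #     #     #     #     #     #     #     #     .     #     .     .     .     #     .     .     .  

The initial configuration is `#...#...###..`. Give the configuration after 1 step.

...#...#....#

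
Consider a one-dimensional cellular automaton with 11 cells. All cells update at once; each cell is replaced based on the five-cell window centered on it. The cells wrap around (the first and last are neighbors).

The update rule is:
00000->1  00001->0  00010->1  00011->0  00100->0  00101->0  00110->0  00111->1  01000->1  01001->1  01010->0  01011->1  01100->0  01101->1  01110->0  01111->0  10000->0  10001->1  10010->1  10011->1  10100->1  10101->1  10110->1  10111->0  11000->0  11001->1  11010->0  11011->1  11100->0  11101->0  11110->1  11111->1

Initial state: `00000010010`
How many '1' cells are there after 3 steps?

01110101101
10000111101
00000101011
count of 1: 4

4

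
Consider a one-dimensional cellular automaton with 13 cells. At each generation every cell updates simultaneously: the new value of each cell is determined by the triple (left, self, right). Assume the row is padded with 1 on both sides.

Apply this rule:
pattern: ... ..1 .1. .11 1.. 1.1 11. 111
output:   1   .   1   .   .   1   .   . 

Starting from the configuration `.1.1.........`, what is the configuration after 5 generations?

1111.1111111.
....1.......1
.11.1.11111..
1..111.......
.......11111.

.......11111.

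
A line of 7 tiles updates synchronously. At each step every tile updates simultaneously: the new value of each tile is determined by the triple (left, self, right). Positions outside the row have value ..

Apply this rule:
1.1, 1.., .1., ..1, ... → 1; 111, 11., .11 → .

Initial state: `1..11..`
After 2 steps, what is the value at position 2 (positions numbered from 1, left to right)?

111..11
...11..
position 2 holds .

.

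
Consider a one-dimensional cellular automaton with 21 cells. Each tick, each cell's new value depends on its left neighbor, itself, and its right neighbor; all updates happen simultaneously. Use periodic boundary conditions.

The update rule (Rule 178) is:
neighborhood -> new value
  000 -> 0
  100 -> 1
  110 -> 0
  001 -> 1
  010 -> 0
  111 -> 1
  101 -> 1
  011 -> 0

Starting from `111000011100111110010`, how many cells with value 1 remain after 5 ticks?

tick 1: 010100101011011101101
tick 2: 101011010100101010010
tick 3: 010100101011010101101
tick 4: 101011010100101010010  (repeats tick 2; period 2)
tick 5: 010100101011010101101
count of 1: 11

11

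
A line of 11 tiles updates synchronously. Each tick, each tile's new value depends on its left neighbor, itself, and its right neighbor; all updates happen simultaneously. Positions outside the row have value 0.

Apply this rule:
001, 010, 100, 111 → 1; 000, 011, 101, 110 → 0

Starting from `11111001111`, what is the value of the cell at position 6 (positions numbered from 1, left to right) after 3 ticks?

01110110110
10100000001
10110000011
position 6 holds 0

0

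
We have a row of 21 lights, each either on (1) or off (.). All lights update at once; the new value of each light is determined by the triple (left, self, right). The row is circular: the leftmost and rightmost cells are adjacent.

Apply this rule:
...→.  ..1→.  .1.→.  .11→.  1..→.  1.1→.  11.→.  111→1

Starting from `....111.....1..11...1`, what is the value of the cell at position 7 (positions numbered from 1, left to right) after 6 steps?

.

step 1: .....1...............
step 2: .....................
step 3: .....................  (fixed point — unchanged through step 6)
position 7 holds .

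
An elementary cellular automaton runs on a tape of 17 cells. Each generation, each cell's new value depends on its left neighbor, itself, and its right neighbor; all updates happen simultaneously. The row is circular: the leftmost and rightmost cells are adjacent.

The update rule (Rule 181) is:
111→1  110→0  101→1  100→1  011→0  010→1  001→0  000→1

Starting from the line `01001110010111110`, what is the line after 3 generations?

01011011010111101

01100101011011101
10010111100101011
01011011010111101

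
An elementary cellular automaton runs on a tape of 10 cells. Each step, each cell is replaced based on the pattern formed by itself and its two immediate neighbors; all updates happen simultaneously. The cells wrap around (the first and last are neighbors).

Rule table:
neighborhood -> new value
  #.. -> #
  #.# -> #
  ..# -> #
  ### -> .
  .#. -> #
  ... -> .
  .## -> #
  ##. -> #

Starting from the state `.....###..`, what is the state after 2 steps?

...#######

....##.##.
...#######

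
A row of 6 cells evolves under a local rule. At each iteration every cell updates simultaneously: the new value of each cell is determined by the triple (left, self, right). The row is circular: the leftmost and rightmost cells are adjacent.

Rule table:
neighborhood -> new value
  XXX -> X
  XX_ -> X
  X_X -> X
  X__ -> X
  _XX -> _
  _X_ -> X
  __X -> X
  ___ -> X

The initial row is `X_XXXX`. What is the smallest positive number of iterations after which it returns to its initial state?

6

XX_XXX
XXX_XX
XXXX_X
XXXXX_
_XXXXX
X_XXXX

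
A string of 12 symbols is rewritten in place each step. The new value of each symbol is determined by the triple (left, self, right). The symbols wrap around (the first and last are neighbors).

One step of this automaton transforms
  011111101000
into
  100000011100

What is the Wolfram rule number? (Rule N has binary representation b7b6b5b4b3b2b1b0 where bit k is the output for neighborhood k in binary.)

position 2: 111 → 0  (bit 7 = 0)
position 6: 110 → 0  (bit 6 = 0)
position 7: 101 → 1  (bit 5 = 1)
position 9: 100 → 1  (bit 4 = 1)
position 1: 011 → 0  (bit 3 = 0)
position 8: 010 → 1  (bit 2 = 1)
position 0: 001 → 1  (bit 1 = 1)
position 10: 000 → 0  (bit 0 = 0)
bits b7..b0 = 00110110 = 54

54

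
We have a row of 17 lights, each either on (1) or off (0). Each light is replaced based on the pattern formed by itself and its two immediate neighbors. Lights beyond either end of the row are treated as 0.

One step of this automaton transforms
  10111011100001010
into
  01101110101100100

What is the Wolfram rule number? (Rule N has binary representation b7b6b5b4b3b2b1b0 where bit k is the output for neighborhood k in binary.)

105

position 3: 111 → 0  (bit 7 = 0)
position 4: 110 → 1  (bit 6 = 1)
position 1: 101 → 1  (bit 5 = 1)
position 9: 100 → 0  (bit 4 = 0)
position 2: 011 → 1  (bit 3 = 1)
position 0: 010 → 0  (bit 2 = 0)
position 12: 001 → 0  (bit 1 = 0)
position 10: 000 → 1  (bit 0 = 1)
bits b7..b0 = 01101001 = 105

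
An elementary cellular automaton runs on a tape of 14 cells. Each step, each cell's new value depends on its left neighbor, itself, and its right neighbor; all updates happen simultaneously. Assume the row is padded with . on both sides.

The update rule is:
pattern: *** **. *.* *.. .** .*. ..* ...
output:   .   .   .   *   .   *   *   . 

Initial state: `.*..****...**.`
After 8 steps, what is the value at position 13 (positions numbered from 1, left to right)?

.

****....*.*..*
....*..**.****
...****.......
..*....*......
.***..***.....
*...**...*....
**.*..*.***...
...****....*..
position 13 holds .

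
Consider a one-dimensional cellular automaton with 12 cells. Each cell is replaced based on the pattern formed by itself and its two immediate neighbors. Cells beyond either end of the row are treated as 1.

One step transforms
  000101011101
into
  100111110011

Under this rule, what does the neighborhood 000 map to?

At position 1 the neighborhood is 000; the next row has 0 there.

0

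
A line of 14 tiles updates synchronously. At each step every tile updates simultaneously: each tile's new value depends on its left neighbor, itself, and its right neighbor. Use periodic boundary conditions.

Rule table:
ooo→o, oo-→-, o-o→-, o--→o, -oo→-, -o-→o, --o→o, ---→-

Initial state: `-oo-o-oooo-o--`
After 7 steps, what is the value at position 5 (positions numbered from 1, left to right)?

-

o---o--oo--oo-
oo-oooo--oo---
----oo-oo--o-o
o--o-----ooo-o
-oooo---o-o---
o-oo-o-oo-oo--
o----o------oo
position 5 holds -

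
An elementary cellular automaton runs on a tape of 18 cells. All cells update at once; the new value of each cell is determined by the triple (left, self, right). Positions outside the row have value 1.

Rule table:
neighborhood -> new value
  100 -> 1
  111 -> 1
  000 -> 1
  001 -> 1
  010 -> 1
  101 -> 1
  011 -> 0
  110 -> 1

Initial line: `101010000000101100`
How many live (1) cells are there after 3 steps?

17

111111111111110111
111111111111111011
111111111111111101
count of 1: 17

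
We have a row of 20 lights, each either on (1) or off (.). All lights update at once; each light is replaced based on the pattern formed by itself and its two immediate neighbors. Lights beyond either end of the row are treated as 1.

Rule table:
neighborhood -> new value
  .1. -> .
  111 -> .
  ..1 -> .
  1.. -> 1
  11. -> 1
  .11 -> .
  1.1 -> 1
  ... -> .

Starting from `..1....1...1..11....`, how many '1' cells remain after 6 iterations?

7

1..1....1...1..11...
11..1....1...1..11..
.11..1....1...1..11.
1.11..1....1...1..11
11.11..1....1...1...
.11.11..1....1...1..
count of 1: 7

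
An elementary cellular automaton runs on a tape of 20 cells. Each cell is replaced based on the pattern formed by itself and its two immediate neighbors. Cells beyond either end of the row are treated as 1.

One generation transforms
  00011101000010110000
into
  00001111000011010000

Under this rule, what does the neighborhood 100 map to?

At position 0 the neighborhood is 100; the next row has 0 there.

0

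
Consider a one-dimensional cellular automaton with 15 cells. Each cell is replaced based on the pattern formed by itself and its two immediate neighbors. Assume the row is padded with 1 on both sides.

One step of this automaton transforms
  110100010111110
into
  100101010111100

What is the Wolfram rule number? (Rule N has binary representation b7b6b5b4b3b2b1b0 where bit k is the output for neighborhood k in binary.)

position 0: 111 → 1  (bit 7 = 1)
position 1: 110 → 0  (bit 6 = 0)
position 2: 101 → 0  (bit 5 = 0)
position 4: 100 → 0  (bit 4 = 0)
position 9: 011 → 1  (bit 3 = 1)
position 3: 010 → 1  (bit 2 = 1)
position 6: 001 → 0  (bit 1 = 0)
position 5: 000 → 1  (bit 0 = 1)
bits b7..b0 = 10001101 = 141

141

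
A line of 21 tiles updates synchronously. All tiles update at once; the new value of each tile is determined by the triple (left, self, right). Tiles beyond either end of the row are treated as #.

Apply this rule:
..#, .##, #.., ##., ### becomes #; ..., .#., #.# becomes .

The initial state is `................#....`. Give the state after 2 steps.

#..............#.#..#
##............#...###

##............#...###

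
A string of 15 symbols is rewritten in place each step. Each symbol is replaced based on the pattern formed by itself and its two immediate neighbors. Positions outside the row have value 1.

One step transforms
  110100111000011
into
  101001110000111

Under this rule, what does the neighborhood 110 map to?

At position 1 the neighborhood is 110; the next row has 0 there.

0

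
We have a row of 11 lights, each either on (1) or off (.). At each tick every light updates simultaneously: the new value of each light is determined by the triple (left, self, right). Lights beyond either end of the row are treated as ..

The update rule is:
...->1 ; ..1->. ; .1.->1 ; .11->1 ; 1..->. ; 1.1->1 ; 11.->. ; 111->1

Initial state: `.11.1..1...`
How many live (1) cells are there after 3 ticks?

5

.1.11..1.11
.111...111.
.11..1.11..
count of 1: 5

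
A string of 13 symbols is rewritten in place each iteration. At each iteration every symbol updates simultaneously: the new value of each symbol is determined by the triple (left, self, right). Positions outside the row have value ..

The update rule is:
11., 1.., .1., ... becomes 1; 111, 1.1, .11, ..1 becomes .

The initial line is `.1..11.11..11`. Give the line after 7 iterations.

..11..1.1.1.1

iteration 1: .11..1..11..1
iteration 2: ..11.11..11.1
iteration 3: 1..1..11..1.1
iteration 4: 11.11..11.1.1
iteration 5: .1..11..1.1.1
iteration 6: .11..11.1.1.1
iteration 7: ..11..1.1.1.1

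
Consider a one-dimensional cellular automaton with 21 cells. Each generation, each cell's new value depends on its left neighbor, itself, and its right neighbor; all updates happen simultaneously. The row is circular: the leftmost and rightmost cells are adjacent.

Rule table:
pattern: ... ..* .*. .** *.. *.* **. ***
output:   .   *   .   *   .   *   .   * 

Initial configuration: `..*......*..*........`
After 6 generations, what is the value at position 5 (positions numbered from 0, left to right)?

.

.*......*..*.........
*......*..*..........
......*..*..........*
.....*..*..........*.
....*..*..........*..
...*..*..........*...
position 5 holds .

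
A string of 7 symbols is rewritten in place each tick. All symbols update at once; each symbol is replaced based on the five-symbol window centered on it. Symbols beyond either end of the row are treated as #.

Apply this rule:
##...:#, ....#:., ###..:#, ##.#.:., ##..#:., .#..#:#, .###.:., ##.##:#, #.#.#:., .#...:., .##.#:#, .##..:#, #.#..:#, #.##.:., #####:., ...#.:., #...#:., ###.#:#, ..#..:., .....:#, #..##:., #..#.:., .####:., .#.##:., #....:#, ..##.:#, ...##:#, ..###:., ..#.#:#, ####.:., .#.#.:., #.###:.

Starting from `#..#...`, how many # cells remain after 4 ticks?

#.....#
####.#.
...#...
#.....#
count of #: 2

2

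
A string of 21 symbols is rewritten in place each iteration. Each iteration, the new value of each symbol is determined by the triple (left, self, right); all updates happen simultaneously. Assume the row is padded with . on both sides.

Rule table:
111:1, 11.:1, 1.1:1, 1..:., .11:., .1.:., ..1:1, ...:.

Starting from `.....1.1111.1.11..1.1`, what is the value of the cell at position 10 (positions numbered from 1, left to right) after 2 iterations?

1

iteration 1: ....1.1.1111.1.1.1.1.
iteration 2: ...1.1.1.1111.1.1.1..
position 10 holds 1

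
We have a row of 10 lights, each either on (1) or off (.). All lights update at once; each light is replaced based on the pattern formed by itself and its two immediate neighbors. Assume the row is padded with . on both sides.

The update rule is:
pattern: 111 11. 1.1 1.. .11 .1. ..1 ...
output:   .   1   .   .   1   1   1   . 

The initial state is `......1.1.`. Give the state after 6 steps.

111.1.1.1.

.....11.1.
....111.1.
...11.1.1.
..111.1.1.
.11.1.1.1.
111.1.1.1.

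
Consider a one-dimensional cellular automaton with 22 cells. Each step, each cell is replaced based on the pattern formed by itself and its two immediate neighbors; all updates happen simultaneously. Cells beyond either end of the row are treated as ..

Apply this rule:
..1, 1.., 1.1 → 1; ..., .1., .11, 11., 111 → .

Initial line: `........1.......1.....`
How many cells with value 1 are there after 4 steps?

.......1.1.....1.1....
......1.1.1...1.1.1...
.....1.1.1.1.1.1.1.1..
....1.1.1.1.1.1.1.1.1.
count of 1: 9

9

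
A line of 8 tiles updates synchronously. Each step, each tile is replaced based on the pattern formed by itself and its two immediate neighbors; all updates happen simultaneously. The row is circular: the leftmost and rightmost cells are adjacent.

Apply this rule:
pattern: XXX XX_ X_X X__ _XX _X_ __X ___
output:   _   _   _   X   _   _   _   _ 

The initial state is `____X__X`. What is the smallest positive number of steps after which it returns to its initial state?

X____X__
_X____X_
__X____X
X__X____
_X__X___
__X__X__
___X__X_
____X__X

8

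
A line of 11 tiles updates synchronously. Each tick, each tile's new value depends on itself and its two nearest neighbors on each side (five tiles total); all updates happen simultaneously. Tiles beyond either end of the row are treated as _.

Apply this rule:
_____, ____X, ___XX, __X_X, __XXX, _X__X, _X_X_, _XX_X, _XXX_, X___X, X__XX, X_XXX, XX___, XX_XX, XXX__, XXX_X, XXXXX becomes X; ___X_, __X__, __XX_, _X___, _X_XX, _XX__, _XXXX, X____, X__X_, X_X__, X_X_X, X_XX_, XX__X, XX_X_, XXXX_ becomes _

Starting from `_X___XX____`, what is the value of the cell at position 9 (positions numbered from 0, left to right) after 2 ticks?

_

___XX__X_XX
XXX____X___
position 9 holds _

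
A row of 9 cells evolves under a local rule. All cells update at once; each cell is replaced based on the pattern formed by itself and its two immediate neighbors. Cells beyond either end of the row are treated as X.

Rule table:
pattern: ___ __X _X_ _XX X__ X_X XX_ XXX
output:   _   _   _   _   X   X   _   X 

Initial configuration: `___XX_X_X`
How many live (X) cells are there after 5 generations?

3

generation 1: X____X_X_
generation 2: _X____X_X
generation 3: X_X____X_
generation 4: _X_X____X
generation 5: X_X_X____
count of X: 3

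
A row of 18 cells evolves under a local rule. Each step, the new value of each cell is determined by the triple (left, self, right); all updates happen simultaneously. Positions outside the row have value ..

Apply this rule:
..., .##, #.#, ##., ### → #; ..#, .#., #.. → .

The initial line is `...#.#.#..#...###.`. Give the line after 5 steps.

###..######..####.

step 1: ##..#.#.....#.###.
step 2: ##...#..###..####.
step 3: ##.#....###..####.
step 4: ###..##.###..####.
step 5: ###..######..####.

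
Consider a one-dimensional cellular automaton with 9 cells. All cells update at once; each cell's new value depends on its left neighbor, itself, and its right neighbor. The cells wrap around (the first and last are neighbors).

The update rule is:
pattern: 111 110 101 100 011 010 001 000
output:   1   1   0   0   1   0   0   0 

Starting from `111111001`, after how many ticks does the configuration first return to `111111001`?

111111001

1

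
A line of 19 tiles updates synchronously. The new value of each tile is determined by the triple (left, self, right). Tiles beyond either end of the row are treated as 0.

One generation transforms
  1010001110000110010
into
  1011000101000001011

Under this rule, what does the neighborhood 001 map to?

At position 5 the neighborhood is 001; the next row has 0 there.

0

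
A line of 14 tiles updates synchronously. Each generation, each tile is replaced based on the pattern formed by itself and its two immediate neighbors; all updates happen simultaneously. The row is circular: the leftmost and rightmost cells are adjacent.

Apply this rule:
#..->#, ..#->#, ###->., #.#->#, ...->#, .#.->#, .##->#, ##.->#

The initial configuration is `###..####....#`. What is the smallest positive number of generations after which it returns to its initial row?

..####..######
###..####....#

2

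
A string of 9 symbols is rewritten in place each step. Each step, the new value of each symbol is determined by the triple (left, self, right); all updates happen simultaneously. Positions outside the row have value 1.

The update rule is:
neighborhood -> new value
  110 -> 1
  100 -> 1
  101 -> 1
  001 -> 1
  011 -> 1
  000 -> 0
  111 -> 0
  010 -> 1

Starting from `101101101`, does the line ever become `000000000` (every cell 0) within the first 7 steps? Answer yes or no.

yes

111111111
000000000
all cells are 0 at step 2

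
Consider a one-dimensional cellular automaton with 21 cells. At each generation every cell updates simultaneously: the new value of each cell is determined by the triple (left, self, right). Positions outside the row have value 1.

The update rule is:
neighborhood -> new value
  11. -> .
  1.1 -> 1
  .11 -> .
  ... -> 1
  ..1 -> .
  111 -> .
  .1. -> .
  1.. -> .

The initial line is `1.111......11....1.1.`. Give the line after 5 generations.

.1....1111....11..1.1
1..11......11......1.
......1111....1111..1
.1111......11........
1.....1111....111111.

1.....1111....111111.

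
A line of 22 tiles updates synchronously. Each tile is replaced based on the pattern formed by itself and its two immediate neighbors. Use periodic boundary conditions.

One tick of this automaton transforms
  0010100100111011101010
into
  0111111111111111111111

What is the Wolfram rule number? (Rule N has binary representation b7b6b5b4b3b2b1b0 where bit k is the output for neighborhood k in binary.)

position 11: 111 → 1  (bit 7 = 1)
position 12: 110 → 1  (bit 6 = 1)
position 3: 101 → 1  (bit 5 = 1)
position 5: 100 → 1  (bit 4 = 1)
position 10: 011 → 1  (bit 3 = 1)
position 2: 010 → 1  (bit 2 = 1)
position 1: 001 → 1  (bit 1 = 1)
position 0: 000 → 0  (bit 0 = 0)
bits b7..b0 = 11111110 = 254

254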